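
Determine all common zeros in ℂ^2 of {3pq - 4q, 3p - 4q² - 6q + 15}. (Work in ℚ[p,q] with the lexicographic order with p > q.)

{(-5, 0), (4/3, -3/4 + sqrt(85)/4), (4/3, -sqrt(85)/4 - 3/4)}

Compute a lex Gröbner basis by Buchberger's algorithm.
f_1 = 3pq - 4q, LT = pq.
f_2 = 3p - 4q² - 6q + 15, LT = p.

S(f_1,f_2): lcm = pq. S = 4/3q³ + 2q² - 19/3q.
  leading term q³: no divisor's leading term divides it; move 4/3q³ to the remainder.
  leading term q²: no divisor's leading term divides it; move 2q² to the remainder.
  leading term q: no divisor's leading term divides it; move -19/3q to the remainder.
  remainder 4/3q³ + 2q² - 19/3q ≠ 0; add h_3 = 4/3q³ + 2q² - 19/3q to the basis.

The other S-polynomials (S(f_1,h_3), S(f_2,h_3)) all reduce to 0 modulo the current basis, so we have a Gröbner basis.
Inter-reduce: drop elements whose leading term is divisible by another's, tail-reduce, and make monic.
Reduced Gröbner basis: {p - 4/3q² - 2q + 5, q³ + 3/2q² - 19/4q}.

Elimination: the polynomial q³ + 3/2q² - 19/4q lies in the elimination ideal for q, so q ∈ {0, -3/4 + sqrt(85)/4, -sqrt(85)/4 - 3/4}. For each such q, the remaining basis elements (now univariate) give the rest of the solution.
  q = 0: the earlier basis element becomes p + 5 = 0, giving p = -5 — point (-5, 0).
  q = -3/4 + sqrt(85)/4: the earlier basis element becomes p - 4/3 = 0, giving p = 4/3 — point (4/3, -3/4 + sqrt(85)/4).
  q = -sqrt(85)/4 - 3/4: the earlier basis element becomes p - 4/3 = 0, giving p = 4/3 — point (4/3, -sqrt(85)/4 - 3/4).
Each listed point satisfies every original equation (direct substitution).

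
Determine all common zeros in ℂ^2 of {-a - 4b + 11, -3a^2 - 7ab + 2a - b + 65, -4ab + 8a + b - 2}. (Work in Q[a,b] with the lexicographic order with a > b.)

Compute a lex Gröbner basis by Buchberger's algorithm.
f_1 = -a - 4b + 11, LT = a.
f_2 = -3a^2 - 7ab + 2a - b + 65, LT = a^2.
f_3 = -4ab + 8a + b - 2, LT = ab.

S(f_1,f_2): lcm = a^2. S = 5/3ab - 31/3a - 1/3b + 65/3.
  leading term ab: subtract (-5/3b)·f_1 from 5/3ab - 31/3a - 1/3b + 65/3 → -31/3a - 20/3b^2 + 18b + 65/3
  leading term a: subtract (31/3)·f_1 from -31/3a - 20/3b^2 + 18b + 65/3 → -20/3b^2 + 178/3b - 92
  leading term b^2: no divisor's leading term divides it; move -20/3b^2 to the remainder.
  leading term b: no divisor's leading term divides it; move 178/3b to the remainder.
  leading term 1: no divisor's leading term divides it; move -92 to the remainder.
  remainder -20/3b^2 + 178/3b - 92 ≠ 0; add h_4 = -20/3b^2 + 178/3b - 92 to the basis.

S(f_1,f_3): lcm = ab. S = 2a + 4b^2 - 43/4b - 1/2.
  leading term a: subtract (-2)·f_1 from 2a + 4b^2 - 43/4b - 1/2 → 4b^2 - 75/4b + 43/2
  leading term b^2: subtract (-3/5)·h_4 from 4b^2 - 75/4b + 43/2 → 337/20b - 337/10
  leading term b: no divisor's leading term divides it; move 337/20b to the remainder.
  leading term 1: no divisor's leading term divides it; move -337/10 to the remainder.
  remainder 337/20b - 337/10 ≠ 0; add h_5 = 337/20b - 337/10 to the basis.

The other S-polynomials (S(f_2,f_3), S(f_1,h_4), S(f_2,h_4), S(f_3,h_4), S(f_1,h_5), S(f_2,h_5), S(f_3,h_5), S(h_4,h_5)) all reduce to 0 modulo the current basis, so we have a Gröbner basis.
Inter-reduce: drop elements whose leading term is divisible by another's, tail-reduce, and make monic.
Reduced Gröbner basis: {a - 3, b - 2}.

A lex Gröbner basis eliminates variables successively. Here b - 2 depends only on b, with roots {2}; lifting each root through the earlier basis elements recovers the full solutions.
  b = 2: the earlier basis element becomes a - 3 = 0, giving a = 3 — point (3, 2).

{(3, 2)}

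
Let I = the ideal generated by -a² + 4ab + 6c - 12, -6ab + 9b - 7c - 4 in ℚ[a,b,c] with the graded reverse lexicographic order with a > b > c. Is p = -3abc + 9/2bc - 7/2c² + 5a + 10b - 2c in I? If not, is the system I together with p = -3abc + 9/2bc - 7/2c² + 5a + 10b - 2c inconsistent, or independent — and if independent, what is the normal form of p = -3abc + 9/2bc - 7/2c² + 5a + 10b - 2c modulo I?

-3abc + 9/2bc - 7/2c² + 5a + 10b - 2c is independent of I; its normal form modulo I is 5a + 10b.

First compute the reduced Gröbner basis of I by Buchberger's algorithm.
f_1 = -a² + 4ab + 6c - 12, LT = a².
f_2 = -6ab + 9b - 7c - 4, LT = ab.

S(f_1,f_2): lcm = a²b. S = -4ab² + 3/2ab - 7/6ac - 6bc - ⅔a + 12b.
  reduce S modulo (f_1, f_2):
  remainder -6b² - 7/6ac - 4/3bc - ⅔a + 203/12b - 7/4c - 1 ≠ 0; add h_3 = -6b² - 7/6ac - 4/3bc - ⅔a + 203/12b - 7/4c - 1 to the basis.

The other S-polynomials (S(f_1,h_3), S(f_2,h_3)) all reduce to 0 modulo the current basis, so we have a Gröbner basis.
Inter-reduce: drop elements whose leading term is divisible by another's, tail-reduce, and make monic.
Reduced Gröbner basis: {a² - 6b - 4/3c + 44/3, ab - 3/2b + 7/6c + ⅔, b² + 7/36ac + 2/9bc + 1/9a - 203/72b + 7/24c + ⅙}.
Label its elements g_1 = a² - 6b - 4/3c + 44/3, g_2 = ab - 3/2b + 7/6c + ⅔, g_3 = b² + 7/36ac + 2/9bc + 1/9a - 203/72b + 7/24c + ⅙.

Reduce p = -3abc + 9/2bc - 7/2c² + 5a + 10b - 2c modulo G:
  leading term abc: subtract (-3c)·g_2 from -3abc + 9/2bc - 7/2c² + 5a + 10b - 2c → 5a + 10b
  leading term a: no divisor's leading term divides it; move 5a to the remainder.
  leading term b: no divisor's leading term divides it; move 10b to the remainder.
  normal form = 5a + 10b.
The normal form is nonzero, so p ∉ I. Since p minus its normal form lies in I, I + (p) = I + (r) where r = 5a + 10b; decide whether this ideal is the whole ring.
Run Buchberger on G together with r (pairs among the g_i already reduce to 0 since G is a Gröbner basis):
g_1 = a² - 6b - 4/3c + 44/3, LT = a².
g_2 = ab - 3/2b + 7/6c + ⅔, LT = ab.
g_3 = b² + 7/36ac + 2/9bc + 1/9a - 203/72b + 7/24c + ⅙, LT = b².
r = 5a + 10b, LT = a.

S(g_1,r): lcm = a². S = -2ab - 6b - 4/3c + 44/3.
  reduce S modulo (g_1, g_2, g_3, r):
  remainder -9b + c + 16 ≠ 0; add m_5 = -9b + c + 16 to the basis.

S(g_2,r): lcm = ab. S = -2b² - 3/2b + 7/6c + ⅔.
  reduce S modulo (g_1, g_2, g_3, r, m_5):
  remainder -1/27c² + 17/54c - 337/27 ≠ 0; add m_6 = -1/27c² + 17/54c - 337/27 to the basis.

The other S-polynomials (S(g_1,g_2), S(g_1,g_3), S(g_2,g_3), S(g_3,r), S(g_1,m_5), S(g_2,m_5), S(g_3,m_5), S(r,m_5), S(g_1,m_6), S(g_2,m_6), S(g_3,m_6), S(r,m_6), S(m_5,m_6)) all reduce to 0 modulo the current basis, so we have a Gröbner basis.
Inter-reduce: drop elements whose leading term is divisible by another's, tail-reduce, and make monic.
Reduced Gröbner basis: {c² - 17/2c + 337, a + 2/9c + 32/9, b - 1/9c - 16/9}.
The reduced Gröbner basis of I + (p) is {c² - 17/2c + 337, a + 2/9c + 32/9, b - 1/9c - 16/9} ≠ {1}, a proper ideal, so the enlarged system stays consistent: p is independent of I, with normal form 5a + 10b.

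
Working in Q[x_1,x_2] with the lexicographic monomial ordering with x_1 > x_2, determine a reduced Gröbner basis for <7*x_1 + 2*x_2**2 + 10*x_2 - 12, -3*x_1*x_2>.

f_1 = 7*x_1 + 2*x_2**2 + 10*x_2 - 12, LT = x_1.
f_2 = -3*x_1*x_2, LT = x_1*x_2.

S(f_1,f_2): lcm = x_1*x_2. S = 2/7*x_2**3 + 10/7*x_2**2 - 12/7*x_2.
  leading term x_2**3: no divisor's leading term divides it; move 2/7*x_2**3 to the remainder.
  leading term x_2**2: no divisor's leading term divides it; move 10/7*x_2**2 to the remainder.
  leading term x_2: no divisor's leading term divides it; move -12/7*x_2 to the remainder.
  remainder 2/7*x_2**3 + 10/7*x_2**2 - 12/7*x_2 ≠ 0; add g_3 = 2/7*x_2**3 + 10/7*x_2**2 - 12/7*x_2 to the basis.

S(f_1,g_3): leading monomials are coprime, so the S-polynomial reduces to 0 (Buchberger's first criterion).
S(f_2,g_3): lcm = x_1*x_2**3. S = -5*x_1*x_2**2 + 6*x_1*x_2.
  leading term x_1*x_2**2: subtract (-5/7*x_2**2)·f_1 from -5*x_1*x_2**2 + 6*x_1*x_2 → 6*x_1*x_2 + 10/7*x_2**4 + 50/7*x_2**3 - 60/7*x_2**2
  leading term x_1*x_2: subtract (6/7*x_2)·f_1 from 6*x_1*x_2 + 10/7*x_2**4 + 50/7*x_2**3 - 60/7*x_2**2 → 10/7*x_2**4 + 38/7*x_2**3 - 120/7*x_2**2 + 72/7*x_2
  leading term x_2**4: subtract (5*x_2)·g_3 from 10/7*x_2**4 + 38/7*x_2**3 - 120/7*x_2**2 + 72/7*x_2 → -12/7*x_2**3 - 60/7*x_2**2 + 72/7*x_2
  leading term x_2**3: subtract (-6)·g_3 from -12/7*x_2**3 - 60/7*x_2**2 + 72/7*x_2 → 0
  remainder 0.

Every S-polynomial of the final basis reduces to 0, so we have a Gröbner basis.
Inter-reduce: drop elements whose leading term is divisible by another's, tail-reduce, and make monic.

G = {x_1 + 2/7*x_2**2 + 10/7*x_2 - 12/7, x_2**3 + 5*x_2**2 - 6*x_2}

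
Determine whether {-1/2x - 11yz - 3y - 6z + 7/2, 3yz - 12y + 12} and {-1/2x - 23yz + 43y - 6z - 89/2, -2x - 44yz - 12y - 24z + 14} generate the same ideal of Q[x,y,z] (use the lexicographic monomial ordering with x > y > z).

Equality of ideals is decidable: compute both reduced Gröbner bases (unique for the ordering) and check whether they agree.
Buchberger on the first generating set:
f_1 = -1/2x - 11yz - 3y - 6z + 7/2, LT = x.
f_2 = 3yz - 12y + 12, LT = yz.

The S-polynomials (S(f_1,f_2)) all reduce to 0 modulo the current basis, so we have a Gröbner basis.
Inter-reduce: drop elements whose leading term is divisible by another's, tail-reduce, and make monic.
Reduced Gröbner basis: {x + 94y + 12z - 95, yz - 4y + 4}.

Buchberger on the second generating set:
h_1 = -1/2x - 23yz + 43y - 6z - 89/2, LT = x.
h_2 = -2x - 44yz - 12y - 24z + 14, LT = x.

S(h_1,h_2): lcm = x. S = 24yz - 92y + 96.
  reduce S modulo (h_1, h_2):
  remainder 24yz - 92y + 96 ≠ 0; add k_3 = 24yz - 92y + 96 to the basis.

The other S-polynomials (S(h_1,k_3), S(h_2,k_3)) all reduce to 0 modulo the current basis, so we have a Gröbner basis.
Inter-reduce: drop elements whose leading term is divisible by another's, tail-reduce, and make monic.
Reduced Gröbner basis: {x + 271/3y + 12z - 95, yz - 23/6y + 4}.

Since the reduced bases disagree, the two ideals are not the same.

No, the ideals differ.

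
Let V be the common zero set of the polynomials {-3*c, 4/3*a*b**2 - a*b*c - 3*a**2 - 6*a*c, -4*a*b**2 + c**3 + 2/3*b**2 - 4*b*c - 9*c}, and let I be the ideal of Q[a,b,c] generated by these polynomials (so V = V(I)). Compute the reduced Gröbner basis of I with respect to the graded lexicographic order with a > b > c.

The reduced Gröbner basis is the canonical form of the ideal for this ordering.

f_1 = -3*c, LT = c.
f_2 = 4/3*a*b**2 - a*b*c - 3*a**2 - 6*a*c, LT = a*b**2.
f_3 = -4*a*b**2 + c**3 + 2/3*b**2 - 4*b*c - 9*c, LT = a*b**2.

S(f_1,f_2): leading monomials are coprime, so the S-polynomial reduces to 0 (Buchberger's first criterion).
S(f_1,f_3): leading monomials are coprime, so the S-polynomial reduces to 0 (Buchberger's first criterion).
S(f_2,f_3): lcm = a*b**2. S = -3/4*a*b*c + 1/4*c**3 - 9/4*a**2 - 9/2*a*c + 1/6*b**2 - b*c - 9/4*c.
  leading term a*b*c: subtract (1/4*a*b)·f_1 from -3/4*a*b*c + 1/4*c**3 - 9/4*a**2 - 9/2*a*c + 1/6*b**2 - b*c - 9/4*c → 1/4*c**3 - 9/4*a**2 - 9/2*a*c + 1/6*b**2 - b*c - 9/4*c
  leading term c**3: subtract (-1/12*c**2)·f_1 from 1/4*c**3 - 9/4*a**2 - 9/2*a*c + 1/6*b**2 - b*c - 9/4*c → -9/4*a**2 - 9/2*a*c + 1/6*b**2 - b*c - 9/4*c
  leading term a**2: no divisor's leading term divides it; move -9/4*a**2 to the remainder.
  leading term a*c: subtract (3/2*a)·f_1 from -9/2*a*c + 1/6*b**2 - b*c - 9/4*c → 1/6*b**2 - b*c - 9/4*c
  leading term b**2: no divisor's leading term divides it; move 1/6*b**2 to the remainder.
  leading term b*c: subtract (1/3*b)·f_1 from -b*c - 9/4*c → -9/4*c
  leading term c: subtract (3/4)·f_1 from -9/4*c → 0
  remainder -9/4*a**2 + 1/6*b**2 ≠ 0; add g_4 = -9/4*a**2 + 1/6*b**2 to the basis.

S(f_1,g_4): leading monomials are coprime, so the S-polynomial reduces to 0 (Buchberger's first criterion).
S(f_2,g_4): lcm = a**2*b**2. S = -3/4*a**2*b*c + 2/27*b**4 - 9/4*a**3 - 9/2*a**2*c.
  leading term a**2*b*c: subtract (1/4*a**2*b)·f_1 from -3/4*a**2*b*c + 2/27*b**4 - 9/4*a**3 - 9/2*a**2*c → 2/27*b**4 - 9/4*a**3 - 9/2*a**2*c
  leading term b**4: no divisor's leading term divides it; move 2/27*b**4 to the remainder.
  leading term a**3: subtract (a)·g_4 from -9/4*a**3 - 9/2*a**2*c → -9/2*a**2*c - 1/6*a*b**2
  leading term a**2*c: subtract (3/2*a**2)·f_1 from -9/2*a**2*c - 1/6*a*b**2 → -1/6*a*b**2
  leading term a*b**2: subtract (-1/8)·f_2 from -1/6*a*b**2 → -1/8*a*b*c - 3/8*a**2 - 3/4*a*c
  leading term a*b*c: subtract (1/24*a*b)·f_1 from -1/8*a*b*c - 3/8*a**2 - 3/4*a*c → -3/8*a**2 - 3/4*a*c
  leading term a**2: subtract (1/6)·g_4 from -3/8*a**2 - 3/4*a*c → -3/4*a*c - 1/36*b**2
  leading term a*c: subtract (1/4*a)·f_1 from -3/4*a*c - 1/36*b**2 → -1/36*b**2
  leading term b**2: no divisor's leading term divides it; move -1/36*b**2 to the remainder.
  remainder 2/27*b**4 - 1/36*b**2 ≠ 0; add g_5 = 2/27*b**4 - 1/36*b**2 to the basis.

S(f_3,g_4): lcm = a**2*b**2. S = -1/4*a*c**3 + 2/27*b**4 - 1/6*a*b**2 + a*b*c + 9/4*a*c.
  leading term a*c**3: subtract (1/12*a*c**2)·f_1 from -1/4*a*c**3 + 2/27*b**4 - 1/6*a*b**2 + a*b*c + 9/4*a*c → 2/27*b**4 - 1/6*a*b**2 + a*b*c + 9/4*a*c
  leading term b**4: subtract (1)·g_5 from 2/27*b**4 - 1/6*a*b**2 + a*b*c + 9/4*a*c → -1/6*a*b**2 + a*b*c + 9/4*a*c + 1/36*b**2
  leading term a*b**2: subtract (-1/8)·f_2 from -1/6*a*b**2 + a*b*c + 9/4*a*c + 1/36*b**2 → 7/8*a*b*c - 3/8*a**2 + 3/2*a*c + 1/36*b**2
  leading term a*b*c: subtract (-7/24*a*b)·f_1 from 7/8*a*b*c - 3/8*a**2 + 3/2*a*c + 1/36*b**2 → -3/8*a**2 + 3/2*a*c + 1/36*b**2
  leading term a**2: subtract (1/6)·g_4 from -3/8*a**2 + 3/2*a*c + 1/36*b**2 → 3/2*a*c
  leading term a*c: subtract (-1/2*a)·f_1 from 3/2*a*c → 0
  remainder 0.

S(f_1,g_5): leading monomials are coprime, so the S-polynomial reduces to 0 (Buchberger's first criterion).
S(f_2,g_5): lcm = a*b**4. S = -3/4*a*b**3*c - 9/4*a**2*b**2 - 9/2*a*b**2*c + 3/8*a*b**2.
  leading term a*b**3*c: subtract (1/4*a*b**3)·f_1 from -3/4*a*b**3*c - 9/4*a**2*b**2 - 9/2*a*b**2*c + 3/8*a*b**2 → -9/4*a**2*b**2 - 9/2*a*b**2*c + 3/8*a*b**2
  leading term a**2*b**2: subtract (-27/16*a)·f_2 from -9/4*a**2*b**2 - 9/2*a*b**2*c + 3/8*a*b**2 → -27/16*a**2*b*c - 9/2*a*b**2*c - 81/16*a**3 - 81/8*a**2*c + 3/8*a*b**2
  leading term a**2*b*c: subtract (9/16*a**2*b)·f_1 from -27/16*a**2*b*c - 9/2*a*b**2*c - 81/16*a**3 - 81/8*a**2*c + 3/8*a*b**2 → -9/2*a*b**2*c - 81/16*a**3 - 81/8*a**2*c + 3/8*a*b**2
  leading term a*b**2*c: subtract (3/2*a*b**2)·f_1 from -9/2*a*b**2*c - 81/16*a**3 - 81/8*a**2*c + 3/8*a*b**2 → -81/16*a**3 - 81/8*a**2*c + 3/8*a*b**2
  leading term a**3: subtract (9/4*a)·g_4 from -81/16*a**3 - 81/8*a**2*c + 3/8*a*b**2 → -81/8*a**2*c
  leading term a**2*c: subtract (27/8*a**2)·f_1 from -81/8*a**2*c → 0
  remainder 0.

S(f_3,g_5): lcm = a*b**4. S = -1/4*b**2*c**3 - 1/6*b**4 + b**3*c + 3/8*a*b**2 + 9/4*b**2*c.
  leading term b**2*c**3: subtract (1/12*b**2*c**2)·f_1 from -1/4*b**2*c**3 - 1/6*b**4 + b**3*c + 3/8*a*b**2 + 9/4*b**2*c → -1/6*b**4 + b**3*c + 3/8*a*b**2 + 9/4*b**2*c
  leading term b**4: subtract (-9/4)·g_5 from -1/6*b**4 + b**3*c + 3/8*a*b**2 + 9/4*b**2*c → b**3*c + 3/8*a*b**2 + 9/4*b**2*c - 1/16*b**2
  leading term b**3*c: subtract (-1/3*b**3)·f_1 from b**3*c + 3/8*a*b**2 + 9/4*b**2*c - 1/16*b**2 → 3/8*a*b**2 + 9/4*b**2*c - 1/16*b**2
  leading term a*b**2: subtract (9/32)·f_2 from 3/8*a*b**2 + 9/4*b**2*c - 1/16*b**2 → 9/32*a*b*c + 9/4*b**2*c + 27/32*a**2 + 27/16*a*c - 1/16*b**2
  leading term a*b*c: subtract (-3/32*a*b)·f_1 from 9/32*a*b*c + 9/4*b**2*c + 27/32*a**2 + 27/16*a*c - 1/16*b**2 → 9/4*b**2*c + 27/32*a**2 + 27/16*a*c - 1/16*b**2
  leading term b**2*c: subtract (-3/4*b**2)·f_1 from 9/4*b**2*c + 27/32*a**2 + 27/16*a*c - 1/16*b**2 → 27/32*a**2 + 27/16*a*c - 1/16*b**2
  leading term a**2: subtract (-3/8)·g_4 from 27/32*a**2 + 27/16*a*c - 1/16*b**2 → 27/16*a*c
  leading term a*c: subtract (-9/16*a)·f_1 from 27/16*a*c → 0
  remainder 0.

S(g_4,g_5): leading monomials are coprime, so the S-polynomial reduces to 0 (Buchberger's first criterion).
Every S-polynomial of the final basis reduces to 0, so we have a Gröbner basis.
Inter-reduce: drop elements whose leading term is divisible by another's, tail-reduce, and make monic.

G = {b**4 - 3/8*b**2, a*b**2 - 1/6*b**2, a**2 - 2/27*b**2, c}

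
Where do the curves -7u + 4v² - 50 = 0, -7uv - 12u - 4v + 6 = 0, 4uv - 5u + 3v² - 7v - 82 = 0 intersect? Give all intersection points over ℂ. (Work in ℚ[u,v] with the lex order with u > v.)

{(-2, -3)}

Compute a lex Gröbner basis by Buchberger's algorithm.
f_1 = -7u + 4v² - 50, LT = u.
f_2 = -7uv - 12u - 4v + 6, LT = uv.
f_3 = 4uv - 5u + 3v² - 7v - 82, LT = uv.

S(f_1,f_2): lcm = uv. S = -12/7u - 4/7v³ + 46/7v + 6/7.
  leading term u: subtract (12/49)·f_1 from -12/7u - 4/7v³ + 46/7v + 6/7 → -4/7v³ - 48/49v² + 46/7v + 642/49
  leading term v³: no divisor's leading term divides it; move -4/7v³ to the remainder.
  leading term v²: no divisor's leading term divides it; move -48/49v² to the remainder.
  leading term v: no divisor's leading term divides it; move 46/7v to the remainder.
  leading term 1: no divisor's leading term divides it; move 642/49 to the remainder.
  remainder -4/7v³ - 48/49v² + 46/7v + 642/49 ≠ 0; add h_4 = -4/7v³ - 48/49v² + 46/7v + 642/49 to the basis.

S(f_1,f_3): lcm = uv. S = 5/4u - 4/7v³ - ¾v² + 249/28v + 41/2.
  leading term u: subtract (-5/28)·f_1 from 5/4u - 4/7v³ - ¾v² + 249/28v + 41/2 → -4/7v³ - 1/28v² + 249/28v + 81/7
  leading term v³: subtract (1)·h_4 from -4/7v³ - 1/28v² + 249/28v + 81/7 → 185/196v² + 65/28v - 75/49
  leading term v²: no divisor's leading term divides it; move 185/196v² to the remainder.
  leading term v: no divisor's leading term divides it; move 65/28v to the remainder.
  leading term 1: no divisor's leading term divides it; move -75/49 to the remainder.
  remainder 185/196v² + 65/28v - 75/49 ≠ 0; add h_5 = 185/196v² + 65/28v - 75/49 to the basis.

S(f_3,h_4): lcm = uv³. S = -83/28uv² + 23/2uv + 321/14u + ¾v⁴ - 7/4v³ - 41/2v².
  leading term uv²: subtract (83/196v²)·f_1 from -83/28uv² + 23/2uv + 321/14u + ¾v⁴ - 7/4v³ - 41/2v² → 23/2uv + 321/14u - 185/196v⁴ - 7/4v³ + 33/49v²
  leading term uv: subtract (-23/14v)·f_1 from 23/2uv + 321/14u - 185/196v⁴ - 7/4v³ + 33/49v² → 321/14u - 185/196v⁴ + 135/28v³ + 33/49v² - 575/7v
  leading term u: subtract (-321/98)·f_1 from 321/14u - 185/196v⁴ + 135/28v³ + 33/49v² - 575/7v → -185/196v⁴ + 135/28v³ + 675/49v² - 575/7v - 8025/49
  leading term v⁴: subtract (185/112v)·h_4 from -185/196v⁴ + 135/28v³ + 675/49v² - 575/7v - 8025/49 → 8835/1372v³ + 1145/392v² - 284785/2744v - 8025/49
  leading term v³: subtract (-8835/784)·h_4 from 8835/1372v³ + 1145/392v² - 284785/2744v - 8025/49 → -155935/19208v² - 20395/686v - 309765/19208
  leading term v²: subtract (-31187/3626)·h_5 from -155935/19208v² - 20395/686v - 309765/19208 → -141615/14504v - 424845/14504
  leading term v: no divisor's leading term divides it; move -141615/14504v to the remainder.
  leading term 1: no divisor's leading term divides it; move -424845/14504 to the remainder.
  remainder -141615/14504v - 424845/14504 ≠ 0; add h_6 = -141615/14504v - 424845/14504 to the basis.

The other S-polynomials (S(f_2,f_3), S(f_1,h_4), S(f_2,h_4), S(f_1,h_5), S(f_2,h_5), S(f_3,h_5), S(h_4,h_5), S(f_1,h_6), S(f_2,h_6), S(f_3,h_6), S(h_4,h_6), S(h_5,h_6)) all reduce to 0 modulo the current basis, so we have a Gröbner basis.
Inter-reduce: drop elements whose leading term is divisible by another's, tail-reduce, and make monic.
Reduced Gröbner basis: {u + 2, v + 3}.

Since the basis is lex-ordered, v + 3 is univariate in v. Its roots are {-3}. Back-substituting each root into the other basis elements fixes the other coordinates.
  v = -3: the earlier basis element becomes u + 2 = 0, giving u = -2 — point (-2, -3).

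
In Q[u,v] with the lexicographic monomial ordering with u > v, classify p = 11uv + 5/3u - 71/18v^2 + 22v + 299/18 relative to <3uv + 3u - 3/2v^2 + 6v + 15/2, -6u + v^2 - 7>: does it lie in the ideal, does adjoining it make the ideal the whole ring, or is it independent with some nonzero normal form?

First compute the reduced Gröbner basis of I by Buchberger's algorithm.
f_1 = 3uv + 3u - 3/2v^2 + 6v + 15/2, LT = uv.
f_2 = -6u + v^2 - 7, LT = u.

S(f_1,f_2): lcm = uv. S = u + 1/6v^3 - 1/2v^2 + 5/6v + 5/2.
  leading term u: subtract (-1/6)·f_2 from u + 1/6v^3 - 1/2v^2 + 5/6v + 5/2 → 1/6v^3 - 1/3v^2 + 5/6v + 4/3
  leading term v^3: no divisor's leading term divides it; move 1/6v^3 to the remainder.
  leading term v^2: no divisor's leading term divides it; move -1/3v^2 to the remainder.
  leading term v: no divisor's leading term divides it; move 5/6v to the remainder.
  leading term 1: no divisor's leading term divides it; move 4/3 to the remainder.
  remainder 1/6v^3 - 1/3v^2 + 5/6v + 4/3 ≠ 0; add h_3 = 1/6v^3 - 1/3v^2 + 5/6v + 4/3 to the basis.

The other S-polynomials (S(f_1,h_3), S(f_2,h_3)) all reduce to 0 modulo the current basis, so we have a Gröbner basis.
Inter-reduce: drop elements whose leading term is divisible by another's, tail-reduce, and make monic.
Reduced Gröbner basis: {u - 1/6v^2 + 7/6, v^3 - 2v^2 + 5v + 8}.
Label its elements g_1 = u - 1/6v^2 + 7/6, g_2 = v^3 - 2v^2 + 5v + 8.

Reduce p = 11uv + 5/3u - 71/18v^2 + 22v + 299/18 modulo G:
  leading term uv: subtract (11v)·g_1 from 11uv + 5/3u - 71/18v^2 + 22v + 299/18 → 5/3u + 11/6v^3 - 71/18v^2 + 55/6v + 299/18
  leading term u: subtract (5/3)·g_1 from 5/3u + 11/6v^3 - 71/18v^2 + 55/6v + 299/18 → 11/6v^3 - 11/3v^2 + 55/6v + 44/3
  leading term v^3: subtract (11/6)·g_2 from 11/6v^3 - 11/3v^2 + 55/6v + 44/3 → 0
  normal form = 0.
Since the normal form is 0, p ∈ I.

11uv + 5/3u - 71/18v^2 + 22v + 299/18 lies in I (it reduces to 0).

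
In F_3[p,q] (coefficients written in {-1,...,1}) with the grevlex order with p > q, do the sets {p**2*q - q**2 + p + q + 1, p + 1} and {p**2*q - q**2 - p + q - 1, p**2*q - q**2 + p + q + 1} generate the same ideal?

Two ideals are equal iff their reduced Gröbner bases coincide (the reduced basis is unique for a fixed ordering).
Buchberger on the first generating set:
f_1 = p**2*q - q**2 + p + q + 1, LT = p**2*q.
f_2 = p + 1, LT = p.

S(f_1,f_2): lcm = p**2*q. S = -p*q - q**2 + p + q + 1.
  reduce S modulo (f_1, f_2):
  remainder -q**2 - q ≠ 0; add g_3 = -q**2 - q to the basis.

The other S-polynomials (S(f_1,g_3), S(f_2,g_3)) all reduce to 0 modulo the current basis, so we have a Gröbner basis.
Inter-reduce: drop elements whose leading term is divisible by another's, tail-reduce, and make monic.
Reduced Gröbner basis: {q**2 + q, p + 1}.

Buchberger on the second generating set:
h_1 = p**2*q - q**2 - p + q - 1, LT = p**2*q.
h_2 = p**2*q - q**2 + p + q + 1, LT = p**2*q.

S(h_1,h_2): lcm = p**2*q. S = p + 1.
  reduce S modulo (h_1, h_2):
  remainder p + 1 ≠ 0; add k_3 = p + 1 to the basis.

S(h_1,k_3): lcm = p**2*q. S = -p*q - q**2 - p + q - 1.
  reduce S modulo (h_1, h_2, k_3):
  remainder -q**2 - q ≠ 0; add k_4 = -q**2 - q to the basis.

The other S-polynomials (S(h_2,k_3), S(h_1,k_4), S(h_2,k_4), S(k_3,k_4)) all reduce to 0 modulo the current basis, so we have a Gröbner basis.
Inter-reduce: drop elements whose leading term is divisible by another's, tail-reduce, and make monic.
Reduced Gröbner basis: {q**2 + q, p + 1}.

Same reduced basis, so the two generating sets span the same ideal.

Yes, the ideals are equal.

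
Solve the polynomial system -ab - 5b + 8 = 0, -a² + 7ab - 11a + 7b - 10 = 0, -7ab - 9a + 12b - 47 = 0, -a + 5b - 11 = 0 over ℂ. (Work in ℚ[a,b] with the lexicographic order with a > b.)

{(-1, 2)}

Compute a lex Gröbner basis by Buchberger's algorithm.
f_1 = -ab - 5b + 8, LT = ab.
f_2 = -a² + 7ab - 11a + 7b - 10, LT = a².
f_3 = -7ab - 9a + 12b - 47, LT = ab.
f_4 = -a + 5b - 11, LT = a.

S(f_1,f_2): lcm = a²b. S = 7ab² - 6ab - 8a + 7b² - 10b.
  leading term ab²: subtract (-7b)·f_1 from 7ab² - 6ab - 8a + 7b² - 10b → -6ab - 8a - 28b² + 46b
  leading term ab: subtract (6)·f_1 from -6ab - 8a - 28b² + 46b → -8a - 28b² + 76b - 48
  leading term a: subtract (8)·f_4 from -8a - 28b² + 76b - 48 → -28b² + 36b + 40
  leading term b²: no divisor's leading term divides it; move -28b² to the remainder.
  leading term b: no divisor's leading term divides it; move 36b to the remainder.
  leading term 1: no divisor's leading term divides it; move 40 to the remainder.
  remainder -28b² + 36b + 40 ≠ 0; add h_5 = -28b² + 36b + 40 to the basis.

S(f_1,f_3): lcm = ab. S = -9/7a + 47/7b - 103/7.
  leading term a: subtract (9/7)·f_4 from -9/7a + 47/7b - 103/7 → 2/7b - 4/7
  leading term b: no divisor's leading term divides it; move 2/7b to the remainder.
  leading term 1: no divisor's leading term divides it; move -4/7 to the remainder.
  remainder 2/7b - 4/7 ≠ 0; add h_6 = 2/7b - 4/7 to the basis.

S(f_1,f_4): lcm = ab. S = 5b² - 6b - 8.
  leading term b²: subtract (-5/28)·h_5 from 5b² - 6b - 8 → 3/7b - 6/7
  leading term b: subtract (3/2)·h_6 from 3/7b - 6/7 → 0
  remainder 0.

S(f_2,f_3): lcm = a²b. S = -9/7a² - 7ab² + 89/7ab - 47/7a - 7b² + 10b.
  leading term a²: subtract (9/7)·f_2 from -9/7a² - 7ab² + 89/7ab - 47/7a - 7b² + 10b → -7ab² + 26/7ab + 52/7a - 7b² + b + 90/7
  leading term ab²: subtract (7b)·f_1 from -7ab² + 26/7ab + 52/7a - 7b² + b + 90/7 → 26/7ab + 52/7a + 28b² - 55b + 90/7
  leading term ab: subtract (-26/7)·f_1 from 26/7ab + 52/7a + 28b² - 55b + 90/7 → 52/7a + 28b² - 515/7b + 298/7
  leading term a: subtract (-52/7)·f_4 from 52/7a + 28b² - 515/7b + 298/7 → 28b² - 255/7b - 274/7
  leading term b²: subtract (-1)·h_5 from 28b² - 255/7b - 274/7 → -3/7b + 6/7
  leading term b: subtract (-3/2)·h_6 from -3/7b + 6/7 → 0
  remainder 0.

S(f_2,f_4): lcm = a². S = -2ab - 7b + 10.
  leading term ab: subtract (2)·f_1 from -2ab - 7b + 10 → 3b - 6
  leading term b: subtract (21/2)·h_6 from 3b - 6 → 0
  remainder 0.

S(f_3,f_4): lcm = ab. S = 9/7a + 5b² - 89/7b + 47/7.
  leading term a: subtract (-9/7)·f_4 from 9/7a + 5b² - 89/7b + 47/7 → 5b² - 44/7b - 52/7
  leading term b²: subtract (-5/28)·h_5 from 5b² - 44/7b - 52/7 → 1/7b - 2/7
  leading term b: subtract (½)·h_6 from 1/7b - 2/7 → 0
  remainder 0.

S(f_1,h_5): lcm = ab². S = 9/7ab + 10/7a + 5b² - 8b.
  leading term ab: subtract (-9/7)·f_1 from 9/7ab + 10/7a + 5b² - 8b → 10/7a + 5b² - 101/7b + 72/7
  leading term a: subtract (-10/7)·f_4 from 10/7a + 5b² - 101/7b + 72/7 → 5b² - 51/7b - 38/7
  leading term b²: subtract (-5/28)·h_5 from 5b² - 51/7b - 38/7 → -6/7b + 12/7
  leading term b: subtract (-3)·h_6 from -6/7b + 12/7 → 0
  remainder 0.

S(f_2,h_5): leading monomials are coprime, so the S-polynomial reduces to 0 (Buchberger's first criterion).
S(f_3,h_5): lcm = ab². S = 18/7ab + 10/7a - 12/7b² + 47/7b.
  leading term ab: subtract (-18/7)·f_1 from 18/7ab + 10/7a - 12/7b² + 47/7b → 10/7a - 12/7b² - 43/7b + 144/7
  leading term a: subtract (-10/7)·f_4 from 10/7a - 12/7b² - 43/7b + 144/7 → -12/7b² + b + 34/7
  leading term b²: subtract (3/49)·h_5 from -12/7b² + b + 34/7 → -59/49b + 118/49
  leading term b: subtract (-59/14)·h_6 from -59/49b + 118/49 → 0
  remainder 0.

S(f_4,h_5): leading monomials are coprime, so the S-polynomial reduces to 0 (Buchberger's first criterion).
S(f_1,h_6): lcm = ab. S = 2a + 5b - 8.
  leading term a: subtract (-2)·f_4 from 2a + 5b - 8 → 15b - 30
  leading term b: subtract (105/2)·h_6 from 15b - 30 → 0
  remainder 0.

S(f_2,h_6): leading monomials are coprime, so the S-polynomial reduces to 0 (Buchberger's first criterion).
S(f_3,h_6): lcm = ab. S = 23/7a - 12/7b + 47/7.
  leading term a: subtract (-23/7)·f_4 from 23/7a - 12/7b + 47/7 → 103/7b - 206/7
  leading term b: subtract (103/2)·h_6 from 103/7b - 206/7 → 0
  remainder 0.

S(f_4,h_6): leading monomials are coprime, so the S-polynomial reduces to 0 (Buchberger's first criterion).
S(h_5,h_6): lcm = b². S = 5/7b - 10/7.
  leading term b: subtract (5/2)·h_6 from 5/7b - 10/7 → 0
  remainder 0.

Every S-polynomial of the final basis reduces to 0, so we have a Gröbner basis.
Inter-reduce: drop elements whose leading term is divisible by another's, tail-reduce, and make monic.
Reduced Gröbner basis: {a + 1, b - 2}.

Elimination: the polynomial b - 2 lies in the elimination ideal for b, so b ∈ {2}. For each such b, the remaining basis elements (now univariate) give the rest of the solution.
  b = 2: the earlier basis element becomes a + 1 = 0, giving a = -1 — point (-1, 2).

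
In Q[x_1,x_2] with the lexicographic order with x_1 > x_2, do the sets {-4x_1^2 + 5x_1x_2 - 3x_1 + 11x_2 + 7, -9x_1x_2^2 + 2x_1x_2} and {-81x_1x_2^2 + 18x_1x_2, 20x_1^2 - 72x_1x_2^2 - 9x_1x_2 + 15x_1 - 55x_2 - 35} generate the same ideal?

Two ideals are equal iff their reduced Gröbner bases coincide (the reduced basis is unique for a fixed ordering).
Buchberger on the first generating set:
f_1 = -4x_1^2 + 5x_1x_2 - 3x_1 + 11x_2 + 7, LT = x_1^2.
f_2 = -9x_1x_2^2 + 2x_1x_2, LT = x_1x_2^2.

S(f_1,f_2): lcm = x_1^2x_2^2. S = 2/9x_1^2x_2 - 5/4x_1x_2^3 + 3/4x_1x_2^2 - 11/4x_2^3 - 7/4x_2^2.
  reduce S modulo (f_1, f_2):
  remainder -11/4x_2^3 - 41/36x_2^2 + 7/18x_2 ≠ 0; add g_3 = -11/4x_2^3 - 41/36x_2^2 + 7/18x_2 to the basis.

The other S-polynomials (S(f_1,g_3), S(f_2,g_3)) all reduce to 0 modulo the current basis, so we have a Gröbner basis.
Inter-reduce: drop elements whose leading term is divisible by another's, tail-reduce, and make monic.
Reduced Gröbner basis: {x_1^2 - 5/4x_1x_2 + 3/4x_1 - 11/4x_2 - 7/4, x_1x_2^2 - 2/9x_1x_2, x_2^3 + 41/99x_2^2 - 14/99x_2}.

Buchberger on the second generating set:
h_1 = -81x_1x_2^2 + 18x_1x_2, LT = x_1x_2^2.
h_2 = 20x_1^2 - 72x_1x_2^2 - 9x_1x_2 + 15x_1 - 55x_2 - 35, LT = x_1^2.

S(h_1,h_2): lcm = x_1^2x_2^2. S = -2/9x_1^2x_2 + 18/5x_1x_2^4 + 9/20x_1x_2^3 - 3/4x_1x_2^2 + 11/4x_2^3 + 7/4x_2^2.
  reduce S modulo (h_1, h_2):
  remainder 11/4x_2^3 + 41/36x_2^2 - 7/18x_2 ≠ 0; add k_3 = 11/4x_2^3 + 41/36x_2^2 - 7/18x_2 to the basis.

The other S-polynomials (S(h_1,k_3), S(h_2,k_3)) all reduce to 0 modulo the current basis, so we have a Gröbner basis.
Inter-reduce: drop elements whose leading term is divisible by another's, tail-reduce, and make monic.
Reduced Gröbner basis: {x_1^2 - 5/4x_1x_2 + 3/4x_1 - 11/4x_2 - 7/4, x_1x_2^2 - 2/9x_1x_2, x_2^3 + 41/99x_2^2 - 14/99x_2}.

These coincide, so the ideals are equal.

Yes, the ideals are equal.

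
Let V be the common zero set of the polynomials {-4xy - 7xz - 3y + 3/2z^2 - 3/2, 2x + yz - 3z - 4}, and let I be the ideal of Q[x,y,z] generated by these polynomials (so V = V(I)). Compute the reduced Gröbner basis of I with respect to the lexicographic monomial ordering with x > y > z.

f_1 = -4xy - 7xz - 3y + 3/2z^2 - 3/2, LT = xy.
f_2 = 2x + yz - 3z - 4, LT = x.

S(f_1,f_2): lcm = xy. S = 7/4xz - 1/2y^2z + 3/2yz + 11/4y - 3/8z^2 + 3/8.
  leading term xz: subtract (7/8z)·f_2 from 7/4xz - 1/2y^2z + 3/2yz + 11/4y - 3/8z^2 + 3/8 → -1/2y^2z - 7/8yz^2 + 3/2yz + 11/4y + 9/4z^2 + 7/2z + 3/8
  leading term y^2z: no divisor's leading term divides it; move -1/2y^2z to the remainder.
  leading term yz^2: no divisor's leading term divides it; move -7/8yz^2 to the remainder.
  leading term yz: no divisor's leading term divides it; move 3/2yz to the remainder.
  leading term y: no divisor's leading term divides it; move 11/4y to the remainder.
  leading term z^2: no divisor's leading term divides it; move 9/4z^2 to the remainder.
  leading term z: no divisor's leading term divides it; move 7/2z to the remainder.
  leading term 1: no divisor's leading term divides it; move 3/8 to the remainder.
  remainder -1/2y^2z - 7/8yz^2 + 3/2yz + 11/4y + 9/4z^2 + 7/2z + 3/8 ≠ 0; add g_3 = -1/2y^2z - 7/8yz^2 + 3/2yz + 11/4y + 9/4z^2 + 7/2z + 3/8 to the basis.

S(f_1,g_3): lcm = xy^2z. S = 3xyz + 11/2xy + 9/2xz^2 + 7xz + 3/4x + 3/4y^2z - 3/8yz^3 + 3/8yz.
  leading term xyz: subtract (-3/4z)·f_1 from 3xyz + 11/2xy + 9/2xz^2 + 7xz + 3/4x + 3/4y^2z - 3/8yz^3 + 3/8yz → 11/2xy - 3/4xz^2 + 7xz + 3/4x + 3/4y^2z - 3/8yz^3 - 15/8yz + 9/8z^3 - 9/8z
  leading term xy: subtract (-11/8)·f_1 from 11/2xy - 3/4xz^2 + 7xz + 3/4x + 3/4y^2z - 3/8yz^3 - 15/8yz + 9/8z^3 - 9/8z → -3/4xz^2 - 21/8xz + 3/4x + 3/4y^2z - 3/8yz^3 - 15/8yz - 33/8y + 9/8z^3 + 33/16z^2 - 9/8z - 33/16
  leading term xz^2: subtract (-3/8z^2)·f_2 from -3/4xz^2 - 21/8xz + 3/4x + 3/4y^2z - 3/8yz^3 - 15/8yz - 33/8y + 9/8z^3 + 33/16z^2 - 9/8z - 33/16 → -21/8xz + 3/4x + 3/4y^2z - 15/8yz - 33/8y + 9/16z^2 - 9/8z - 33/16
  leading term xz: subtract (-21/16z)·f_2 from -21/8xz + 3/4x + 3/4y^2z - 15/8yz - 33/8y + 9/16z^2 - 9/8z - 33/16 → 3/4x + 3/4y^2z + 21/16yz^2 - 15/8yz - 33/8y - 27/8z^2 - 51/8z - 33/16
  leading term x: subtract (3/8)·f_2 from 3/4x + 3/4y^2z + 21/16yz^2 - 15/8yz - 33/8y - 27/8z^2 - 51/8z - 33/16 → 3/4y^2z + 21/16yz^2 - 9/4yz - 33/8y - 27/8z^2 - 21/4z - 9/16
  leading term y^2z: subtract (-3/2)·g_3 from 3/4y^2z + 21/16yz^2 - 9/4yz - 33/8y - 27/8z^2 - 21/4z - 9/16 → 0
  remainder 0.

S(f_2,g_3): leading monomials are coprime, so the S-polynomial reduces to 0 (Buchberger's first criterion).
Every S-polynomial of the final basis reduces to 0, so we have a Gröbner basis.
Inter-reduce: drop elements whose leading term is divisible by another's, tail-reduce, and make monic.

G = {x + 1/2yz - 3/2z - 2, y^2z + 7/4yz^2 - 3yz - 11/2y - 9/2z^2 - 7z - 3/4}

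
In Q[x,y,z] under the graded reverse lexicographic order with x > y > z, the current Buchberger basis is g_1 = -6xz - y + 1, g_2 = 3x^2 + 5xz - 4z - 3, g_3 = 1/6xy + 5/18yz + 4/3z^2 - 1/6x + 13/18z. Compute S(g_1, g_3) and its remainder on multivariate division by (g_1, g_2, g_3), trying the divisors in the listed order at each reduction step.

S(g_1, g_3) = -5/3yz^2 - 8z^3 + 1/6y^2 + xz - 13/3z^2 - 1/6y; remainder on division = -5/3yz^2 - 8z^3 + 1/6y^2 - 13/3z^2 - 1/3y + 1/6.

lcm(LM(g_1), LM(g_3)) = xyz.
S = (lcm/LT(g_1))·g_1 − (lcm/LT(g_3))·g_3 = -5/3yz^2 - 8z^3 + 1/6y^2 + xz - 13/3z^2 - 1/6y.
Reduce S modulo (g_1, g_2, g_3) in that order:
  leading term yz^2: no divisor's leading term divides it; move -5/3yz^2 to the remainder.
  leading term z^3: no divisor's leading term divides it; move -8z^3 to the remainder.
  leading term y^2: no divisor's leading term divides it; move 1/6y^2 to the remainder.
  leading term xz: subtract (-1/6)·g_1 from xz - 13/3z^2 - 1/6y → -13/3z^2 - 1/3y + 1/6
  leading term z^2: no divisor's leading term divides it; move -13/3z^2 to the remainder.
  leading term y: no divisor's leading term divides it; move -1/3y to the remainder.
  leading term 1: no divisor's leading term divides it; move 1/6 to the remainder.
The remainder -5/3yz^2 - 8z^3 + 1/6y^2 - 13/3z^2 - 1/3y + 1/6 is nonzero, so it would be added as the next basis element.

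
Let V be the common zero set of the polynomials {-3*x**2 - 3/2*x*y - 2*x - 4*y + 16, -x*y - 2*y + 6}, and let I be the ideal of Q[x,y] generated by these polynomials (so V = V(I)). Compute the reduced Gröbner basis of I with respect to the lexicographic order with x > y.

f_1 = -3*x**2 - 3/2*x*y - 2*x - 4*y + 16, LT = x**2.
f_2 = -x*y - 2*y + 6, LT = x*y.

S(f_1,f_2): lcm = x**2*y. S = 1/2*x*y**2 - 4/3*x*y + 6*x + 4/3*y**2 - 16/3*y.
  leading term x*y**2: subtract (-1/2*y)·f_2 from 1/2*x*y**2 - 4/3*x*y + 6*x + 4/3*y**2 - 16/3*y → -4/3*x*y + 6*x + 1/3*y**2 - 7/3*y
  leading term x*y: subtract (4/3)·f_2 from -4/3*x*y + 6*x + 1/3*y**2 - 7/3*y → 6*x + 1/3*y**2 + 1/3*y - 8
  leading term x: no divisor's leading term divides it; move 6*x to the remainder.
  leading term y**2: no divisor's leading term divides it; move 1/3*y**2 to the remainder.
  leading term y: no divisor's leading term divides it; move 1/3*y to the remainder.
  leading term 1: no divisor's leading term divides it; move -8 to the remainder.
  remainder 6*x + 1/3*y**2 + 1/3*y - 8 ≠ 0; add g_3 = 6*x + 1/3*y**2 + 1/3*y - 8 to the basis.

S(f_2,g_3): lcm = x*y. S = -1/18*y**3 - 1/18*y**2 + 10/3*y - 6.
  leading term y**3: no divisor's leading term divides it; move -1/18*y**3 to the remainder.
  leading term y**2: no divisor's leading term divides it; move -1/18*y**2 to the remainder.
  leading term y: no divisor's leading term divides it; move 10/3*y to the remainder.
  leading term 1: no divisor's leading term divides it; move -6 to the remainder.
  remainder -1/18*y**3 - 1/18*y**2 + 10/3*y - 6 ≠ 0; add g_4 = -1/18*y**3 - 1/18*y**2 + 10/3*y - 6 to the basis.

The other S-polynomials (S(f_1,g_3), S(f_1,g_4), S(f_2,g_4), S(g_3,g_4)) all reduce to 0 modulo the current basis, so we have a Gröbner basis.
Inter-reduce: drop elements whose leading term is divisible by another's, tail-reduce, and make monic.

G = {x + 1/18*y**2 + 1/18*y - 4/3, y**3 + y**2 - 60*y + 108}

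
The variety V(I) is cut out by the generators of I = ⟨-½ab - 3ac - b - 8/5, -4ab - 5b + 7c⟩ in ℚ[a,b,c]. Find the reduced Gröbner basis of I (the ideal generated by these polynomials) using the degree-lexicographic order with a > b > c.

f_1 = -½ab - 3ac - b - 8/5, LT = ab.
f_2 = -4ab - 5b + 7c, LT = ab.

S(f_1,f_2): lcm = ab. S = 6ac + ¾b + 7/4c + 16/5.
  reduce S modulo (f_1, f_2):
  remainder 6ac + ¾b + 7/4c + 16/5 ≠ 0; add g_3 = 6ac + ¾b + 7/4c + 16/5 to the basis.

S(f_1,g_3): lcm = abc. S = 6ac² - ⅛b² + 41/24bc - 8/15b + 16/5c.
  reduce S modulo (f_1, f_2, g_3):
  remainder -⅛b² + 23/24bc - 7/4c² - 8/15b ≠ 0; add g_4 = -⅛b² + 23/24bc - 7/4c² - 8/15b to the basis.

The other S-polynomials (S(f_2,g_3), S(f_1,g_4), S(f_2,g_4), S(g_3,g_4)) all reduce to 0 modulo the current basis, so we have a Gröbner basis.
Inter-reduce: drop elements whose leading term is divisible by another's, tail-reduce, and make monic.

G = {ab + 5/4b - 7/4c, ac + ⅛b + 7/24c + 8/15, b² - 23/3bc + 14c² + 64/15b}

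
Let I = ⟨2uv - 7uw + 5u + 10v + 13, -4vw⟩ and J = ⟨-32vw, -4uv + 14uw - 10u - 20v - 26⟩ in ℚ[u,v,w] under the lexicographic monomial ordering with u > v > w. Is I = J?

Yes, the ideals are equal.

Equality of ideals is decidable: compute both reduced Gröbner bases (unique for the ordering) and check whether they agree.
Buchberger on the first generating set:
f_1 = 2uv - 7uw + 5u + 10v + 13, LT = uv.
f_2 = -4vw, LT = vw.

S(f_1,f_2): lcm = uvw. S = -7/2uw² + 5/2uw + 5vw + 13/2w.
  leading term uw²: no divisor's leading term divides it; move -7/2uw² to the remainder.
  leading term uw: no divisor's leading term divides it; move 5/2uw to the remainder.
  leading term vw: subtract (-5/4)·f_2 from 5vw + 13/2w → 13/2w
  leading term w: no divisor's leading term divides it; move 13/2w to the remainder.
  remainder -7/2uw² + 5/2uw + 13/2w ≠ 0; add g_3 = -7/2uw² + 5/2uw + 13/2w to the basis.

The other S-polynomials (S(f_1,g_3), S(f_2,g_3)) all reduce to 0 modulo the current basis, so we have a Gröbner basis.
Inter-reduce: drop elements whose leading term is divisible by another's, tail-reduce, and make monic.
Reduced Gröbner basis: {uv - 7/2uw + 5/2u + 5v + 13/2, uw² - 5/7uw - 13/7w, vw}.

Buchberger on the second generating set:
h_1 = -32vw, LT = vw.
h_2 = -4uv + 14uw - 10u - 20v - 26, LT = uv.

S(h_1,h_2): lcm = uvw. S = 7/2uw² - 5/2uw - 5vw - 13/2w.
  leading term uw²: no divisor's leading term divides it; move 7/2uw² to the remainder.
  leading term uw: no divisor's leading term divides it; move -5/2uw to the remainder.
  leading term vw: subtract (5/32)·h_1 from -5vw - 13/2w → -13/2w
  leading term w: no divisor's leading term divides it; move -13/2w to the remainder.
  remainder 7/2uw² - 5/2uw - 13/2w ≠ 0; add k_3 = 7/2uw² - 5/2uw - 13/2w to the basis.

The other S-polynomials (S(h_1,k_3), S(h_2,k_3)) all reduce to 0 modulo the current basis, so we have a Gröbner basis.
Inter-reduce: drop elements whose leading term is divisible by another's, tail-reduce, and make monic.
Reduced Gröbner basis: {uv - 7/2uw + 5/2u + 5v + 13/2, uw² - 5/7uw - 13/7w, vw}.

These coincide, so the ideals are equal.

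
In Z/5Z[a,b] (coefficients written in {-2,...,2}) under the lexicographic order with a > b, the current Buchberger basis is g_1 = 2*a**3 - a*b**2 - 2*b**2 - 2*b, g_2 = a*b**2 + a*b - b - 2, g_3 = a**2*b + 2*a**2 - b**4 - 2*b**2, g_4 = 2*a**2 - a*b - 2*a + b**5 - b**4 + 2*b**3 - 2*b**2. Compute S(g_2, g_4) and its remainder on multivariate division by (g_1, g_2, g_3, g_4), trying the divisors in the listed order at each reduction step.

lcm(LM(g_2), LM(g_4)) = a**2*b**2.
S = (lcm/LT(g_2))·g_2 − (lcm/LT(g_4))·g_4 = a**2*b - 2*a*b**3 + a*b**2 - a*b - 2*a + 2*b**7 - 2*b**6 - b**5 + b**4.
Reduce S modulo (g_1, g_2, g_3, g_4) in that order:
  leading term a**2*b: subtract (1)·g_3 from a**2*b - 2*a*b**3 + a*b**2 - a*b - 2*a + 2*b**7 - 2*b**6 - b**5 + b**4 → -2*a**2 - 2*a*b**3 + a*b**2 - a*b - 2*a + 2*b**7 - 2*b**6 - b**5 + 2*b**4 + 2*b**2
  leading term a**2: subtract (-1)·g_4 from -2*a**2 - 2*a*b**3 + a*b**2 - a*b - 2*a + 2*b**7 - 2*b**6 - b**5 + 2*b**4 + 2*b**2 → -2*a*b**3 + a*b**2 - 2*a*b + a + 2*b**7 - 2*b**6 + b**4 + 2*b**3
  leading term a*b**3: subtract (-2*b)·g_2 from -2*a*b**3 + a*b**2 - 2*a*b + a + 2*b**7 - 2*b**6 + b**4 + 2*b**3 → -2*a*b**2 - 2*a*b + a + 2*b**7 - 2*b**6 + b**4 + 2*b**3 - 2*b**2 + b
  leading term a*b**2: subtract (-2)·g_2 from -2*a*b**2 - 2*a*b + a + 2*b**7 - 2*b**6 + b**4 + 2*b**3 - 2*b**2 + b → a + 2*b**7 - 2*b**6 + b**4 + 2*b**3 - 2*b**2 - b + 1
  leading term a: no divisor's leading term divides it; move a to the remainder.
  leading term b**7: no divisor's leading term divides it; move 2*b**7 to the remainder.
  leading term b**6: no divisor's leading term divides it; move -2*b**6 to the remainder.
  leading term b**4: no divisor's leading term divides it; move b**4 to the remainder.
  leading term b**3: no divisor's leading term divides it; move 2*b**3 to the remainder.
  leading term b**2: no divisor's leading term divides it; move -2*b**2 to the remainder.
  leading term b: no divisor's leading term divides it; move -b to the remainder.
  leading term 1: no divisor's leading term divides it; move 1 to the remainder.
The remainder a + 2*b**7 - 2*b**6 + b**4 + 2*b**3 - 2*b**2 - b + 1 is nonzero, so it would be added as the next basis element.

S(g_2, g_4) = a**2*b - 2*a*b**3 + a*b**2 - a*b - 2*a + 2*b**7 - 2*b**6 - b**5 + b**4; remainder on division = a + 2*b**7 - 2*b**6 + b**4 + 2*b**3 - 2*b**2 - b + 1.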